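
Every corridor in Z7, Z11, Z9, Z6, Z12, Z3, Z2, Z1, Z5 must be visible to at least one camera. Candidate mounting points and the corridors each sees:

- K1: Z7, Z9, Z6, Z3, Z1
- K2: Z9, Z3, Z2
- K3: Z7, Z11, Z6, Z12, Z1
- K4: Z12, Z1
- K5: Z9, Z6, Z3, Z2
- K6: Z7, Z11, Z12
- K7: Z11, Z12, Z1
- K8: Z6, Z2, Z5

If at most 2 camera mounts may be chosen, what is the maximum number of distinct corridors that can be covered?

8

Choosing K2, K3 covers {Z7, Z11, Z9, Z6, Z12, Z3, Z2, Z1} — 8 corridors.
No choice of 2 camera mounts does better; here Z5 is left uncovered.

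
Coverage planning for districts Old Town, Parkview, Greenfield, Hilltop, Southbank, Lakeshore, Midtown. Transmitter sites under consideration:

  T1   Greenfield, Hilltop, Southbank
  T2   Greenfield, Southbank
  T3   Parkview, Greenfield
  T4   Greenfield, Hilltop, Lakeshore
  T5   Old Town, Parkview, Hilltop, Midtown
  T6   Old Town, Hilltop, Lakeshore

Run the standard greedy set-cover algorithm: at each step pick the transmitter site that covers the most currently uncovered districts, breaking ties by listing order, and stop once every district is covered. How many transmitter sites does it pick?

3

Pick 1: T5 covers 4 new districts (Old Town, Parkview, Hilltop, Midtown).
Pick 2: T1 covers 2 new districts (Greenfield, Southbank).
Pick 3: T4 covers 1 new districts (Lakeshore).
Greedy uses 3 transmitter sites.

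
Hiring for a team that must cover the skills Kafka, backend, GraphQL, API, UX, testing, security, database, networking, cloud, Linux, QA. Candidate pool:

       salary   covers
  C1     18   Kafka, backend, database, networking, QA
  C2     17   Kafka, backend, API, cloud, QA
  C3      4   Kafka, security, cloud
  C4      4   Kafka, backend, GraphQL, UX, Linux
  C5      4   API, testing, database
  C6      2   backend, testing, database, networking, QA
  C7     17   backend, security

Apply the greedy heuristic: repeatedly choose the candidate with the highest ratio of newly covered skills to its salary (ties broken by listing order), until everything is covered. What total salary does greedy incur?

14

Pick 1: C6 adds 5 new (backend, testing, database, networking, QA) at salary 2 (ratio 5/2).
Pick 2: C4 adds 4 new (Kafka, GraphQL, UX, Linux) at salary 4 (ratio 4/4).
Pick 3: C3 adds 2 new (security, cloud) at salary 4 (ratio 2/4).
Pick 4: C5 adds 1 new (API) at salary 4 (ratio 1/4).
Greedy total salary: 2 + 4 + 4 + 4 = 14.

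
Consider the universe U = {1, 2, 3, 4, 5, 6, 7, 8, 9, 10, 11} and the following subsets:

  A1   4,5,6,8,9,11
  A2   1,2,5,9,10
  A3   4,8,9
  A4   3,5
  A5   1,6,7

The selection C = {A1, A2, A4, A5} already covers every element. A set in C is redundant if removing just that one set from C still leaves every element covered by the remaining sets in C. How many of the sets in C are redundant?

0

Drop A1: 4, 8, 11 uncovered — not redundant.
Drop A2: 2, 10 uncovered — not redundant.
Drop A4: 3 uncovered — not redundant.
Drop A5: 7 uncovered — not redundant.
None of the sets in C is redundant.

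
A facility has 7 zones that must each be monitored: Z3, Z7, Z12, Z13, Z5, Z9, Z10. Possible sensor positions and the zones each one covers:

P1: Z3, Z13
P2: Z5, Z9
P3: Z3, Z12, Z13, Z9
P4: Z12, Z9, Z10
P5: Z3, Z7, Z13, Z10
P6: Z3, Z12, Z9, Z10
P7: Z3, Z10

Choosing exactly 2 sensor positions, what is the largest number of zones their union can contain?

6

Choosing P2, P5 covers {Z3, Z7, Z13, Z5, Z9, Z10} — 6 zones.
No choice of 2 sensor positions does better; here Z12 is left uncovered.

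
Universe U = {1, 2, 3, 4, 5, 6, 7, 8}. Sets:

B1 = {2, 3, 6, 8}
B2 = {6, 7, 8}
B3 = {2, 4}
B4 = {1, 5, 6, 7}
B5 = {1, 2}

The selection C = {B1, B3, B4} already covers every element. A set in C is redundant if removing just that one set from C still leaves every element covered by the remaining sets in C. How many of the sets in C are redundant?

0

Drop B1: 3, 8 uncovered — not redundant.
Drop B3: 4 uncovered — not redundant.
Drop B4: 1, 5, 7 uncovered — not redundant.
None of the sets in C is redundant.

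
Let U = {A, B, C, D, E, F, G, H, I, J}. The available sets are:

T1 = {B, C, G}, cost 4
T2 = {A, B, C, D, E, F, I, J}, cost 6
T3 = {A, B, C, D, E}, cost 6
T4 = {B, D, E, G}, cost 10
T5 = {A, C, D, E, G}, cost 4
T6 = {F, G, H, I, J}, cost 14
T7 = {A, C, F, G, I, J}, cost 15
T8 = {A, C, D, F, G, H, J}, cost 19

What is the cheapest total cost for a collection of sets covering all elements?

20

T2, T6 cover every element at cost 6 + 14 = 20.
Any cover uses at least 2 sets; among all covering selections none totals below 20.
Greedy by coverage-per-cost would pick T2, T1, T6 for 24 — worse than the optimum 20.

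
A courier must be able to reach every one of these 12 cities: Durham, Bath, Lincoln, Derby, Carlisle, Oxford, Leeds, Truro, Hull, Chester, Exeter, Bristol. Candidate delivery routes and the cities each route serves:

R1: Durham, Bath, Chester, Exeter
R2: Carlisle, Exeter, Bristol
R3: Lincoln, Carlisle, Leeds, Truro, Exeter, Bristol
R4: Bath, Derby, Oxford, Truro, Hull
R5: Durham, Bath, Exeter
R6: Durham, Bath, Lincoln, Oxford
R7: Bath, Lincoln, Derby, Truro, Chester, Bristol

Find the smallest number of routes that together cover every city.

3

R1, R3, R4 together cover {Durham, Bath, Lincoln, Derby, Carlisle, Oxford, Leeds, Truro, Hull, Chester, Exeter, Bristol} — every city.
No 2 of the 7 routes cover everything (all 21 pairs fall short), so 3 is minimum.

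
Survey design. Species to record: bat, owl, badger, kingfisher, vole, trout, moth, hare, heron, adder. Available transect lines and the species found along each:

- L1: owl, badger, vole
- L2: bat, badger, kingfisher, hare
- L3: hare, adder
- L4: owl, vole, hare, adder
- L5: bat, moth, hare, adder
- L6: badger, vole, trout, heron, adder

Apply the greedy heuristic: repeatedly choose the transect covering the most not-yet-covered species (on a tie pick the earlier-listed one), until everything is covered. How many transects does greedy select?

4

Pick 1: L6 covers 5 new species (badger, vole, trout, heron, adder).
Pick 2: L2 covers 3 new species (bat, kingfisher, hare).
Pick 3: L1 covers 1 new species (owl).
Pick 4: L5 covers 1 new species (moth).
Greedy uses 4 transects.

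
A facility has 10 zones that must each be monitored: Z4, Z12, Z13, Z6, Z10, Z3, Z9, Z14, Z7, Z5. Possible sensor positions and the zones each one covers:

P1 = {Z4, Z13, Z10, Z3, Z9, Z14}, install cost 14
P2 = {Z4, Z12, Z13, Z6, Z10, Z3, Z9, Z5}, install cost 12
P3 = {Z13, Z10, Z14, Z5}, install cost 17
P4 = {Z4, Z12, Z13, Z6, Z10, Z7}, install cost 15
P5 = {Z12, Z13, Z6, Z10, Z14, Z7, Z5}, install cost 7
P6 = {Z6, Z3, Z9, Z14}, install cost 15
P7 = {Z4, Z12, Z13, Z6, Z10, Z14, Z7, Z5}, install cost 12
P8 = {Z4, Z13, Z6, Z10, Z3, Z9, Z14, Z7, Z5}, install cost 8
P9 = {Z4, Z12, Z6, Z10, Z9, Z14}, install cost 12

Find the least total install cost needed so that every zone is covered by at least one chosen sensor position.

15

P5, P8 cover every zone at install cost 7 + 8 = 15.
Any cover uses at least 2 sensor positions; among all covering selections none totals below 15.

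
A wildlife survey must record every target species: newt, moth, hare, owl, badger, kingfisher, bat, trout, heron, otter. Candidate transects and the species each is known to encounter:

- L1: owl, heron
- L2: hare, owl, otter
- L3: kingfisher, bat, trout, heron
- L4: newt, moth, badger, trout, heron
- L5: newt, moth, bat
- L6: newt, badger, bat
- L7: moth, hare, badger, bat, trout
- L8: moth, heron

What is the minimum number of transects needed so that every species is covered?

3

L2, L3, L4 together cover {newt, moth, hare, owl, badger, kingfisher, bat, trout, heron, otter} — every species.
No 2 of the 8 transects cover everything (all 28 pairs fall short), so 3 is minimum.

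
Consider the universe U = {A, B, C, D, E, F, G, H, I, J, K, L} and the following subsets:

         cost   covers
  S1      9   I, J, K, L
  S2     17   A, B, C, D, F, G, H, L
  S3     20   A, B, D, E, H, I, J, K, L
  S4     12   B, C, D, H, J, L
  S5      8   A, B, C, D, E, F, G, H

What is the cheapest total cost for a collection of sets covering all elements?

S1, S5 cover every element at cost 9 + 8 = 17.
Any cover uses at least 2 sets; among all covering selections none totals below 17.

17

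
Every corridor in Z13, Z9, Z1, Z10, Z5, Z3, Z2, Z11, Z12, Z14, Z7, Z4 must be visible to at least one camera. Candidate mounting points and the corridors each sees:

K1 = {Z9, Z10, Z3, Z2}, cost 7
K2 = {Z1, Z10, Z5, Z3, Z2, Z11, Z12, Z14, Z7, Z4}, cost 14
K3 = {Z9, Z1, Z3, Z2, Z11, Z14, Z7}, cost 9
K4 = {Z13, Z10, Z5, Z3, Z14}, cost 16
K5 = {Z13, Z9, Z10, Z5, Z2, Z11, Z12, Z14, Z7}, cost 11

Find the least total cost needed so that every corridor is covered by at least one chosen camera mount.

25

K2, K5 cover every corridor at cost 14 + 11 = 25.
Any cover uses at least 2 camera mounts; among all covering selections none totals below 25.
Greedy by coverage-per-cost would pick K5, K3, K2 for 34 — worse than the optimum 25.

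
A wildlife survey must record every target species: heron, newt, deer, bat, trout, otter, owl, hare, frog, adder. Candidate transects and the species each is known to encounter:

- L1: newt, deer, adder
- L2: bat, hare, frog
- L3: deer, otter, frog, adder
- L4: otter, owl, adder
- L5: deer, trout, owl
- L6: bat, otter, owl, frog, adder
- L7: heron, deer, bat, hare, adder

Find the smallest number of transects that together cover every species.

4

L1, L3, L5, L7 together cover {heron, newt, deer, bat, trout, otter, owl, hare, frog, adder} — every species.
No 3 of the 7 transects cover everything (all 35 triples fall short), so 4 is minimum.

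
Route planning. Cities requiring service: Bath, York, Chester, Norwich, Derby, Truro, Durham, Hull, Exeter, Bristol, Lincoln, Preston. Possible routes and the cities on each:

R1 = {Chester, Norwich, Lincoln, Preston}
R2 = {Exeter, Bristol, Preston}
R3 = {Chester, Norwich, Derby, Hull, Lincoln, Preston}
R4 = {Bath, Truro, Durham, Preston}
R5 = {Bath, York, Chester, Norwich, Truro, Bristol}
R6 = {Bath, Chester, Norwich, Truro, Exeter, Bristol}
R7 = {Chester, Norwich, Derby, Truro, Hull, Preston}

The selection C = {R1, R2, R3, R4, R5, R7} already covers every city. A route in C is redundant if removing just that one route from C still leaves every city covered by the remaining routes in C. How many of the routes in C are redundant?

Drop R1: the rest still cover every city — redundant.
Drop R2: Exeter uncovered — not redundant.
Drop R3: the rest still cover every city — redundant.
Drop R4: Durham uncovered — not redundant.
Drop R5: York uncovered — not redundant.
Drop R7: the rest still cover every city — redundant.
3 redundant: R1, R3, R7.

3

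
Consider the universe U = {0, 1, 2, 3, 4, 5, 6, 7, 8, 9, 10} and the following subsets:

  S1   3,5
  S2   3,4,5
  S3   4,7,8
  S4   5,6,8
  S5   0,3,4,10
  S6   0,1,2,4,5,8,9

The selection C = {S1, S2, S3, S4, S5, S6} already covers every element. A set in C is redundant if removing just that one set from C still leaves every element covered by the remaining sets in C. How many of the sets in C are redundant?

Drop S1: the rest still cover every element — redundant.
Drop S2: the rest still cover every element — redundant.
Drop S3: 7 uncovered — not redundant.
Drop S4: 6 uncovered — not redundant.
Drop S5: 10 uncovered — not redundant.
Drop S6: 1, 2, 9 uncovered — not redundant.
2 redundant: S1, S2.

2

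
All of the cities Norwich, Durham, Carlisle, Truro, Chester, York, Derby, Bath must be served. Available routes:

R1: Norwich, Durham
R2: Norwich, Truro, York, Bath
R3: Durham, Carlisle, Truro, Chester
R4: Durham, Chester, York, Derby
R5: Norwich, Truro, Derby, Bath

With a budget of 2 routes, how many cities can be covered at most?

7

Choosing R2, R3 covers {Norwich, Durham, Carlisle, Truro, Chester, York, Bath} — 7 cities.
No choice of 2 routes does better; here Derby is left uncovered.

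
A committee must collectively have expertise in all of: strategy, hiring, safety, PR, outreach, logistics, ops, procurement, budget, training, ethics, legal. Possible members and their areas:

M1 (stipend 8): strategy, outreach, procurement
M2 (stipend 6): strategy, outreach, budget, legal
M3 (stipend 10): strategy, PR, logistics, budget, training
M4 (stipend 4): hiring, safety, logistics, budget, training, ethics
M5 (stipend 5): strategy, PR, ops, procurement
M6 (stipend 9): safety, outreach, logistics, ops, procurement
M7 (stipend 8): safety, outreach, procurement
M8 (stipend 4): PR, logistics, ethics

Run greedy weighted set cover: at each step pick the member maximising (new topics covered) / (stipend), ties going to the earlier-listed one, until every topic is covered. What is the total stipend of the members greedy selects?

15

Pick 1: M4 adds 6 new (hiring, safety, logistics, budget, training, ethics) at stipend 4 (ratio 6/4).
Pick 2: M5 adds 4 new (strategy, PR, ops, procurement) at stipend 5 (ratio 4/5).
Pick 3: M2 adds 2 new (outreach, legal) at stipend 6 (ratio 2/6).
Greedy total stipend: 4 + 5 + 6 = 15.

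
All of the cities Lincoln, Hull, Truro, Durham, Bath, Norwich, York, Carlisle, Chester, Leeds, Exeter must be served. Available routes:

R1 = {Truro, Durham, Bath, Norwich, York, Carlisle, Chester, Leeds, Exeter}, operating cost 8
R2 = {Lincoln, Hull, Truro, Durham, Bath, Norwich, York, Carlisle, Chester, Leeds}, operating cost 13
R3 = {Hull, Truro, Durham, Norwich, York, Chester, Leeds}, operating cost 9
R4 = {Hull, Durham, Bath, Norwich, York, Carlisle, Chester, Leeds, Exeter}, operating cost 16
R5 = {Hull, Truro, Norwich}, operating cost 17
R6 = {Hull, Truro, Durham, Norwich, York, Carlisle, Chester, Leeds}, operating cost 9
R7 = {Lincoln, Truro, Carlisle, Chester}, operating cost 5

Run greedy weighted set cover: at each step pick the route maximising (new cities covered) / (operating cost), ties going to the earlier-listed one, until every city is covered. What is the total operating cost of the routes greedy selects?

22

Pick 1: R1 adds 9 new (Truro, Durham, Bath, Norwich, York, Carlisle, Chester, Leeds, Exeter) at operating cost 8 (ratio 9/8).
Pick 2: R7 adds 1 new (Lincoln) at operating cost 5 (ratio 1/5).
Pick 3: R3 adds 1 new (Hull) at operating cost 9 (ratio 1/9).
Greedy total operating cost: 8 + 5 + 9 = 22. (The true optimum is 21, so greedy overshoots here.)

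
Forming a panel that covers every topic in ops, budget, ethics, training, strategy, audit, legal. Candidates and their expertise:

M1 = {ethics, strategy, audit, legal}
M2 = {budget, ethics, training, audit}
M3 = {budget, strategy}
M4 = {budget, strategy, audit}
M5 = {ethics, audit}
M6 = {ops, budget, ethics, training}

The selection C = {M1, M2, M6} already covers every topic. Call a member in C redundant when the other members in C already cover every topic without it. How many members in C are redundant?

1

Drop M1: strategy, legal uncovered — not redundant.
Drop M2: the rest still cover every topic — redundant.
Drop M6: ops uncovered — not redundant.
1 redundant: M2.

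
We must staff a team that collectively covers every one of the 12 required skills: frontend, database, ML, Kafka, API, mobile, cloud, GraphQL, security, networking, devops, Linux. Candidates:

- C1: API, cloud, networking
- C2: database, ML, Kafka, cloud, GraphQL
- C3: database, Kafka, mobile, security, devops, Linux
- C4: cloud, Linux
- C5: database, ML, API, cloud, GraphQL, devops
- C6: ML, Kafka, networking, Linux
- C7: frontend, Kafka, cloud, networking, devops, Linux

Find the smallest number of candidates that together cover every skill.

3

C3, C5, C7 together cover {frontend, database, ML, Kafka, API, mobile, cloud, GraphQL, security, networking, devops, Linux} — every skill.
No 2 of the 7 candidates cover everything (all 21 pairs fall short), so 3 is minimum.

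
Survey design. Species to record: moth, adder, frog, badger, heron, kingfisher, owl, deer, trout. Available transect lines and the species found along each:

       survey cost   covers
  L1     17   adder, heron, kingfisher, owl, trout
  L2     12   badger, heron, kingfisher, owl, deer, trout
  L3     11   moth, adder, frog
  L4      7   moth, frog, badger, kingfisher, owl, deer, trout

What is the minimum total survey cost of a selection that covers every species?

23

L2, L3 cover every species at survey cost 12 + 11 = 23.
Any cover uses at least 2 transects; among all covering selections none totals below 23.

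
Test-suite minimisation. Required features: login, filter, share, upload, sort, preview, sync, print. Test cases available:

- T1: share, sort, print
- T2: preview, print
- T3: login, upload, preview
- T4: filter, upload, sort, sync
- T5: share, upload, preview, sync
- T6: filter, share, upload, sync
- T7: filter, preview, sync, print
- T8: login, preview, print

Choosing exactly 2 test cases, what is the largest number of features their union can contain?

7

Choosing T4, T8 covers {login, filter, upload, sort, preview, sync, print} — 7 features.
No choice of 2 test cases does better; here share is left uncovered.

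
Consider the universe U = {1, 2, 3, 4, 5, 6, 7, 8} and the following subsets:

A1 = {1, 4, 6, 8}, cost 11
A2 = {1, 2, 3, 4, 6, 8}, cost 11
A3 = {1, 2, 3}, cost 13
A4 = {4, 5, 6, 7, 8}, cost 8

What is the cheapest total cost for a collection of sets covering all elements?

A2, A4 cover every element at cost 11 + 8 = 19.
Any cover uses at least 2 sets; among all covering selections none totals below 19.

19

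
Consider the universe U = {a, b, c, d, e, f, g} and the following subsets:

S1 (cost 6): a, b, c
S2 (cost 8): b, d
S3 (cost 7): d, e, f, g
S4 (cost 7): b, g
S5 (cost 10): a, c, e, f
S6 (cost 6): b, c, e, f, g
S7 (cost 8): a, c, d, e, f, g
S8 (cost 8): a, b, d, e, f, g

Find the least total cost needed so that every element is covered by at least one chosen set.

13

S1, S3 cover every element at cost 6 + 7 = 13.
Any cover uses at least 2 sets; among all covering selections none totals below 13.
Greedy by coverage-per-cost would pick S6, S7 for 14 — worse than the optimum 13.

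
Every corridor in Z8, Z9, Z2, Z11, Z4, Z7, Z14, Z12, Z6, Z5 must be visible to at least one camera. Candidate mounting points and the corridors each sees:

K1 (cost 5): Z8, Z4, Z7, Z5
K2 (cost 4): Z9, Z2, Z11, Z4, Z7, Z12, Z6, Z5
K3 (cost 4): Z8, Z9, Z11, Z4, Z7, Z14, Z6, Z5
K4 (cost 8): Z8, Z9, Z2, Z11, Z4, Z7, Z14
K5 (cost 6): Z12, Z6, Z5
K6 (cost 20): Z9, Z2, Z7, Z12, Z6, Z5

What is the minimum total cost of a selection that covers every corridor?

K2, K3 cover every corridor at cost 4 + 4 = 8.
Any cover uses at least 2 camera mounts; among all covering selections none totals below 8.

8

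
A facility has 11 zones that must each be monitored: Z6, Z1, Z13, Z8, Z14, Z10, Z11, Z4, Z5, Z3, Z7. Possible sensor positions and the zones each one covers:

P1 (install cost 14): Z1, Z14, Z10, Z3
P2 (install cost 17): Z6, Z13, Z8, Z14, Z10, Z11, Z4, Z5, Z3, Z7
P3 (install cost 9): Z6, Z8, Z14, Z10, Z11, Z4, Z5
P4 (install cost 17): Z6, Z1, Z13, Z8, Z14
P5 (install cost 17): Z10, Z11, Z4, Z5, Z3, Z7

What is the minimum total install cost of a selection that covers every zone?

P1, P2 cover every zone at install cost 14 + 17 = 31.
Any cover uses at least 2 sensor positions; among all covering selections none totals below 31.
Greedy by coverage-per-install cost would pick P3, P2, P1 for 40 — worse than the optimum 31.

31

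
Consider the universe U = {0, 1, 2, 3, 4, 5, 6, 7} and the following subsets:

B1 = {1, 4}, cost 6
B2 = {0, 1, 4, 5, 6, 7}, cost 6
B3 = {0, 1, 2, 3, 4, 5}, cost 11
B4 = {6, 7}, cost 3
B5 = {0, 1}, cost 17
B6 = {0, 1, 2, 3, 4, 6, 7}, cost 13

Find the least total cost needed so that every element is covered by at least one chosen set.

14

B3, B4 cover every element at cost 11 + 3 = 14.
Any cover uses at least 2 sets; among all covering selections none totals below 14.
Greedy by coverage-per-cost would pick B2, B3 for 17 — worse than the optimum 14.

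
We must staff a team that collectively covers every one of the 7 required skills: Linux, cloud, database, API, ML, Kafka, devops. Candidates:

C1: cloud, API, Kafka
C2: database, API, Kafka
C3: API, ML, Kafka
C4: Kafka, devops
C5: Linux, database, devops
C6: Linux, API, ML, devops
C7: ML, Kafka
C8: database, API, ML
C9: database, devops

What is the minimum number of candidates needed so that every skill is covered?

C1, C2, C6 together cover {Linux, cloud, database, API, ML, Kafka, devops} — every skill.
No 2 of the 9 candidates cover everything (all 36 pairs fall short), so 3 is minimum.

3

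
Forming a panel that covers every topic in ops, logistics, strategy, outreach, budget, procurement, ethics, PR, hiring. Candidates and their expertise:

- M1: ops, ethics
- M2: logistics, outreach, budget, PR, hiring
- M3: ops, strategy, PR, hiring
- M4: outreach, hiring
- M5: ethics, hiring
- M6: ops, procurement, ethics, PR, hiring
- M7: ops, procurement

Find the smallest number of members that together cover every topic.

M2, M3, M6 together cover {ops, logistics, strategy, outreach, budget, procurement, ethics, PR, hiring} — every topic.
No 2 of the 7 members cover everything (all 21 pairs fall short), so 3 is minimum.

3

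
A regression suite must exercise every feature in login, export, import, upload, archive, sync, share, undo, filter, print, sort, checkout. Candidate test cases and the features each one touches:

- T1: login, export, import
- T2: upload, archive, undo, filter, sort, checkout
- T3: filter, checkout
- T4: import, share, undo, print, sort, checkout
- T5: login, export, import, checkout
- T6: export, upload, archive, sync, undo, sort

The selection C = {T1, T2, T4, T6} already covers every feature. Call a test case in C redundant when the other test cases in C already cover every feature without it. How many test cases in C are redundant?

0

Drop T1: login uncovered — not redundant.
Drop T2: filter uncovered — not redundant.
Drop T4: share, print uncovered — not redundant.
Drop T6: sync uncovered — not redundant.
None of the test cases in C is redundant.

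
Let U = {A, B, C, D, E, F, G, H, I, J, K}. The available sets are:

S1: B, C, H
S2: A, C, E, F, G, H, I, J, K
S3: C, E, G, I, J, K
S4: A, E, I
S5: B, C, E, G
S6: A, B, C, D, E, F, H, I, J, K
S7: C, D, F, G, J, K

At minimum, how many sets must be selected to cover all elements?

2

S2, S6 together cover {A, B, C, D, E, F, G, H, I, J, K} — every element.
No single set contains all 11 elements, so 2 is optimal.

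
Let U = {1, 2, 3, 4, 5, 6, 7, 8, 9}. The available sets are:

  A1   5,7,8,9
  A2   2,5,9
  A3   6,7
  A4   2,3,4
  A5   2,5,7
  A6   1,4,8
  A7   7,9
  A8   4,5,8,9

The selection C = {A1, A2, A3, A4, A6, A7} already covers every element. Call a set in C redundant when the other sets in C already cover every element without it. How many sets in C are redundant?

3

Drop A1: the rest still cover every element — redundant.
Drop A2: the rest still cover every element — redundant.
Drop A3: 6 uncovered — not redundant.
Drop A4: 3 uncovered — not redundant.
Drop A6: 1 uncovered — not redundant.
Drop A7: the rest still cover every element — redundant.
3 redundant: A1, A2, A7.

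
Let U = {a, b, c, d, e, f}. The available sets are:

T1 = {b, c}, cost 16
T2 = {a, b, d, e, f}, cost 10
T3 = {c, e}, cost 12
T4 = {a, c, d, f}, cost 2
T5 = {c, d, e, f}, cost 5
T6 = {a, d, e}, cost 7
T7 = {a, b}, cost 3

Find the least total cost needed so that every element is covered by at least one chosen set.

8

T5, T7 cover every element at cost 5 + 3 = 8.
Any cover uses at least 2 sets; among all covering selections none totals below 8.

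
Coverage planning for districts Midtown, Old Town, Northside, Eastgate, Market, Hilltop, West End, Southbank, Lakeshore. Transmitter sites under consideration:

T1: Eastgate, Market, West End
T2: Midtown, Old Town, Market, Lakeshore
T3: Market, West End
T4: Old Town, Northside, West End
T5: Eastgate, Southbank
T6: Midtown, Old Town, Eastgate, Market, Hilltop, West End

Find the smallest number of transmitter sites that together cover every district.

4

T2, T4, T5, T6 together cover {Midtown, Old Town, Northside, Eastgate, Market, Hilltop, West End, Southbank, Lakeshore} — every district.
No 3 of the 6 transmitter sites cover everything (all 20 triples fall short), so 4 is minimum.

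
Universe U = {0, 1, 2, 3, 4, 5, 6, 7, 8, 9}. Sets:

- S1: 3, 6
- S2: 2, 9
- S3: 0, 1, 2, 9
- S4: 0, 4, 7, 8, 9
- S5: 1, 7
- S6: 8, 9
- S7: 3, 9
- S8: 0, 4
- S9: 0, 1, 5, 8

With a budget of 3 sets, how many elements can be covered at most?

9

Choosing S1, S3, S4 covers {0, 1, 2, 3, 4, 6, 7, 8, 9} — 9 elements.
No choice of 3 sets does better; here 5 is left uncovered.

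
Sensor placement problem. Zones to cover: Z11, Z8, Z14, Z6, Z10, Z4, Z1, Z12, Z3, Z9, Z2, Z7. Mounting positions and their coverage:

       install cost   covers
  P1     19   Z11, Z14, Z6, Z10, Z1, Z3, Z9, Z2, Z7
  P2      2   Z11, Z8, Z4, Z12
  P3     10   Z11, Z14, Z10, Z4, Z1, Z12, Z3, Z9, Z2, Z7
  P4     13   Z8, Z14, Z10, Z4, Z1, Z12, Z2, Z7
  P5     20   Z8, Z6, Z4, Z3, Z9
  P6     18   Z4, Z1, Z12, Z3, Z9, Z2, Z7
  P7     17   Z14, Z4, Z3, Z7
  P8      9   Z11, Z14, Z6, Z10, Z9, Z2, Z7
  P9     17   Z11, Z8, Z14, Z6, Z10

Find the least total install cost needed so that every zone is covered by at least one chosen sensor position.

P1, P2 cover every zone at install cost 19 + 2 = 21.
Any cover uses at least 2 sensor positions; among all covering selections none totals below 21.

21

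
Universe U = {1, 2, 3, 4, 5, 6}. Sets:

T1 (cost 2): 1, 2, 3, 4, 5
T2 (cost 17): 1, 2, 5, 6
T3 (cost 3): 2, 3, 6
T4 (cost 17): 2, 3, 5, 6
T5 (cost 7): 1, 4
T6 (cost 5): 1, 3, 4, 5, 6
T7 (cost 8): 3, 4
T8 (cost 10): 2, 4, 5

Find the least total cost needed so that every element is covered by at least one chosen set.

T1, T3 cover every element at cost 2 + 3 = 5.
Any cover uses at least 2 sets; among all covering selections none totals below 5.

5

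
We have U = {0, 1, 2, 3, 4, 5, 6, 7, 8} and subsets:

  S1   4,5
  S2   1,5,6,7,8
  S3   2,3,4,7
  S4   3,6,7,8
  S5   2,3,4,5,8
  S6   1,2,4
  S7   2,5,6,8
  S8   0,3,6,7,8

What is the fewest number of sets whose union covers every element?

S1, S6, S8 together cover {0, 1, 2, 3, 4, 5, 6, 7, 8} — every element.
No 2 of the 8 sets cover everything (all 28 pairs fall short), so 3 is minimum.

3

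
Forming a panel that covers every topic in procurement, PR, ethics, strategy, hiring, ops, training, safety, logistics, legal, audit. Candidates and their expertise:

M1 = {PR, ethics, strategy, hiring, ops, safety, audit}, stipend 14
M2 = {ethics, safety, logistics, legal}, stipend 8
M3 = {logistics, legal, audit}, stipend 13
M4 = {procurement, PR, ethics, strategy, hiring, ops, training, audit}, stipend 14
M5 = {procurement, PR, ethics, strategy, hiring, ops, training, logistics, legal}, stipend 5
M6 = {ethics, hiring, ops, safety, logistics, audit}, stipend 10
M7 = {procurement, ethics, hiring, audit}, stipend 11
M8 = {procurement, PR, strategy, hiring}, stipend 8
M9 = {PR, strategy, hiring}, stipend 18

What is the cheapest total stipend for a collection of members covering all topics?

M5, M6 cover every topic at stipend 5 + 10 = 15.
Any cover uses at least 2 members; among all covering selections none totals below 15.

15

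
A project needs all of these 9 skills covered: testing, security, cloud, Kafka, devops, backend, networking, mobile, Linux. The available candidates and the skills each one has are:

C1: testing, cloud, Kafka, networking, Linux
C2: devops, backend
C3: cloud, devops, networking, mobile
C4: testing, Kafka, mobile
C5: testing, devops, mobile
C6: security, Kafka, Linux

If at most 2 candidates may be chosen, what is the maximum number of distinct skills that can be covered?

7

Choosing C1, C2 covers {testing, cloud, Kafka, devops, backend, networking, Linux} — 7 skills.
No choice of 2 candidates does better; here security, mobile are left uncovered.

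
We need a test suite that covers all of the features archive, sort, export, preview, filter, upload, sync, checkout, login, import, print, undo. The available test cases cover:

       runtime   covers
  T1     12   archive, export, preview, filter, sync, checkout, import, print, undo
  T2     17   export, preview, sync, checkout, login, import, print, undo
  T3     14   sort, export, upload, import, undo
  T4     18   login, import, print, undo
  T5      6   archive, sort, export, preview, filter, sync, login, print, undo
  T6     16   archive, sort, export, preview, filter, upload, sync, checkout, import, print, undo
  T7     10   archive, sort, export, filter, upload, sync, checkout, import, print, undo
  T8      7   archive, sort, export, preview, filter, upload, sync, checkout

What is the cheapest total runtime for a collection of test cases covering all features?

T5, T7 cover every feature at runtime 6 + 10 = 16.
Any cover uses at least 2 test cases; among all covering selections none totals below 16.

16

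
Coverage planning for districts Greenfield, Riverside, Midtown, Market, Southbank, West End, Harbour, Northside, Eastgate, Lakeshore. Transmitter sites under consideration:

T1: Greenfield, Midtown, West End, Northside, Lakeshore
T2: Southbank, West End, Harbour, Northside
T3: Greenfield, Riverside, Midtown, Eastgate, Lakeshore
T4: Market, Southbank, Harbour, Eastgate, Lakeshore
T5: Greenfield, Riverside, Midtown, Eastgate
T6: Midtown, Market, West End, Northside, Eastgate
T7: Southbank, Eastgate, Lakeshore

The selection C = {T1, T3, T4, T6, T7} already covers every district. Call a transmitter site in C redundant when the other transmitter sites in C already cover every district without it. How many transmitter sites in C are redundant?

Drop T1: the rest still cover every district — redundant.
Drop T3: Riverside uncovered — not redundant.
Drop T4: Harbour uncovered — not redundant.
Drop T6: the rest still cover every district — redundant.
Drop T7: the rest still cover every district — redundant.
3 redundant: T1, T6, T7.

3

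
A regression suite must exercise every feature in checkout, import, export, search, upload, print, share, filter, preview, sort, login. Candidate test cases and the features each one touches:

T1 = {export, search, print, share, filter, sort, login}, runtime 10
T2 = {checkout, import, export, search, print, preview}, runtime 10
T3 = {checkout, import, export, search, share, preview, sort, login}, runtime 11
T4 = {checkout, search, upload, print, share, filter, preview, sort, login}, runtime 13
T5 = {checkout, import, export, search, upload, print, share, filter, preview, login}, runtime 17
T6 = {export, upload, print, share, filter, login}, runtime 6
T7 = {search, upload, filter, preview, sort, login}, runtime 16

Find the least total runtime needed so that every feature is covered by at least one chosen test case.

T3, T6 cover every feature at runtime 11 + 6 = 17.
Any cover uses at least 2 test cases; among all covering selections none totals below 17.

17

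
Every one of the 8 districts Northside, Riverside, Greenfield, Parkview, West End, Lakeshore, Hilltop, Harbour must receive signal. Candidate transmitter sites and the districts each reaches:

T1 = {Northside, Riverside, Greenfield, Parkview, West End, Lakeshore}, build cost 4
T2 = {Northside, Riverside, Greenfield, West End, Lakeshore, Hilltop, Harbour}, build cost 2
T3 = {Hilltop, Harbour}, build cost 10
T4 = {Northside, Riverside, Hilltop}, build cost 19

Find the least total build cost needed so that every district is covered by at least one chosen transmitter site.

T1, T2 cover every district at build cost 4 + 2 = 6.
Any cover uses at least 2 transmitter sites; among all covering selections none totals below 6.

6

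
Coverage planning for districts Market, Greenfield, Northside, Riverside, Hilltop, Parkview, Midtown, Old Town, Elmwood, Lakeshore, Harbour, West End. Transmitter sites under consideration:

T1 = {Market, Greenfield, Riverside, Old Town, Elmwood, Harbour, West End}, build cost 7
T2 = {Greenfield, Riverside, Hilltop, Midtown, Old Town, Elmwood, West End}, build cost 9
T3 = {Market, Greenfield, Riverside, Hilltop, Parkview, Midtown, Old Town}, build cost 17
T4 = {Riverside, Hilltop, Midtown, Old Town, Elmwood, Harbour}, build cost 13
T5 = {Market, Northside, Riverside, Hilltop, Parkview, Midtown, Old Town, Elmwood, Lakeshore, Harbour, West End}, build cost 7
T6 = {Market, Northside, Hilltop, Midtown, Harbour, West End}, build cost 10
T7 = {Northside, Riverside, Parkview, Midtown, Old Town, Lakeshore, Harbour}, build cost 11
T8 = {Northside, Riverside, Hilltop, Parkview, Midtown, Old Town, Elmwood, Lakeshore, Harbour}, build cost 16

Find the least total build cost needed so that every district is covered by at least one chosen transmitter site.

14

T1, T5 cover every district at build cost 7 + 7 = 14.
Any cover uses at least 2 transmitter sites; among all covering selections none totals below 14.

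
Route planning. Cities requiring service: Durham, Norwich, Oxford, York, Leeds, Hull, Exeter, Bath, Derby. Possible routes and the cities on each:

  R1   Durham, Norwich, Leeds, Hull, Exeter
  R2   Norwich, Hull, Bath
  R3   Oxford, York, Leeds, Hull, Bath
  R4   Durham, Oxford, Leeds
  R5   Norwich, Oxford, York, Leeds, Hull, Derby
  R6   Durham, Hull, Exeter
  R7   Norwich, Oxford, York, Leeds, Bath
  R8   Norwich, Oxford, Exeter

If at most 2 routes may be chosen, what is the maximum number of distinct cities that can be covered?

Choosing R1, R3 covers {Durham, Norwich, Oxford, York, Leeds, Hull, Exeter, Bath} — 8 cities.
No choice of 2 routes does better; here Derby is left uncovered.

8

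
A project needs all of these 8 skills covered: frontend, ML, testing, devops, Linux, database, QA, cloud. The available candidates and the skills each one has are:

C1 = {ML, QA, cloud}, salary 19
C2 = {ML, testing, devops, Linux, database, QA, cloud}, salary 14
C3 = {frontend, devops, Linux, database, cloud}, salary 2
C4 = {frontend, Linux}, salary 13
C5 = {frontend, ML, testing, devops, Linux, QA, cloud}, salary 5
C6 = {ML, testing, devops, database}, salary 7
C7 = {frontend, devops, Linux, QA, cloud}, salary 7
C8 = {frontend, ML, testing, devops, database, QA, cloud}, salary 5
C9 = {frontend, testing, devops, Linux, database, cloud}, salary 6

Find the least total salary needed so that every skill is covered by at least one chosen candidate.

C3, C5 cover every skill at salary 2 + 5 = 7.
Any cover uses at least 2 candidates; among all covering selections none totals below 7.

7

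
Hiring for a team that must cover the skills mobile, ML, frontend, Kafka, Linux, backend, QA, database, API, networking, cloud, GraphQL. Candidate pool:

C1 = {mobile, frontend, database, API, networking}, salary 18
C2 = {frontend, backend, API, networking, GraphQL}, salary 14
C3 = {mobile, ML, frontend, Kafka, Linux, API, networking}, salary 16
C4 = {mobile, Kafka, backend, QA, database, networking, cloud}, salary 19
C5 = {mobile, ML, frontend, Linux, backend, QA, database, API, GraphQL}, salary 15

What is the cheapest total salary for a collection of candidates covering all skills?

C4, C5 cover every skill at salary 19 + 15 = 34.
Any cover uses at least 2 candidates; among all covering selections none totals below 34.

34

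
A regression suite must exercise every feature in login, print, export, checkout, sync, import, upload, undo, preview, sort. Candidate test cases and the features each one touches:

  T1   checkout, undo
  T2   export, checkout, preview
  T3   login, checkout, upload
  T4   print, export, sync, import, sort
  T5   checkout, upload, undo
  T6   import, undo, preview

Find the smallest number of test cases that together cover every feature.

T3, T4, T6 together cover {login, print, export, checkout, sync, import, upload, undo, preview, sort} — every feature.
No 2 of the 6 test cases cover everything (all 15 pairs fall short), so 3 is minimum.

3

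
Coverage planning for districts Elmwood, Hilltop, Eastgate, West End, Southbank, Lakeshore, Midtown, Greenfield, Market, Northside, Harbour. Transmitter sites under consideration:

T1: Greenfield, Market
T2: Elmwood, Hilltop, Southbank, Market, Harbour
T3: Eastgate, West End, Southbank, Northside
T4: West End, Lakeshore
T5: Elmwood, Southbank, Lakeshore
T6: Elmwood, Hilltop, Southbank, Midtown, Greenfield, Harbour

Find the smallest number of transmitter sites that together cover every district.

4

T1, T3, T4, T6 together cover {Elmwood, Hilltop, Eastgate, West End, Southbank, Lakeshore, Midtown, Greenfield, Market, Northside, Harbour} — every district.
No 3 of the 6 transmitter sites cover everything (all 20 triples fall short), so 4 is minimum.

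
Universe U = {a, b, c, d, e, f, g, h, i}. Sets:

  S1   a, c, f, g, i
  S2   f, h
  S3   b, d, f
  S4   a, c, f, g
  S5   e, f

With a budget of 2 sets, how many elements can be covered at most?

Choosing S1, S3 covers {a, b, c, d, f, g, i} — 7 elements.
No choice of 2 sets does better; here e, h are left uncovered.

7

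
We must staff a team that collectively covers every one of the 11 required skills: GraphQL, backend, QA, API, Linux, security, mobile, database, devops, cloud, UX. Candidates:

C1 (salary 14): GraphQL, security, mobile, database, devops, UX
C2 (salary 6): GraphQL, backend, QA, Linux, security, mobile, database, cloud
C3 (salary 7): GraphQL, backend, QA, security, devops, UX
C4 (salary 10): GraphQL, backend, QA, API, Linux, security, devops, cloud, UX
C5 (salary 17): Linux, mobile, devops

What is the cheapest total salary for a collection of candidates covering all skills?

C2, C4 cover every skill at salary 6 + 10 = 16.
Any cover uses at least 2 candidates; among all covering selections none totals below 16.

16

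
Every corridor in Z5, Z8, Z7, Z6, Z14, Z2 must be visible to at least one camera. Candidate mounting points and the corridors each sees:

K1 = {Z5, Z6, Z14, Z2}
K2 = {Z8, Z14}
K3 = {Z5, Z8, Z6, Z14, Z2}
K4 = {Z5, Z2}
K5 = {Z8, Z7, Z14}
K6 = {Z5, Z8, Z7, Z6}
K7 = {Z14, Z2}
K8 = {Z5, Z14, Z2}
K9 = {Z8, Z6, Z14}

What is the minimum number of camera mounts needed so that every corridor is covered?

K1, K5 together cover {Z5, Z8, Z7, Z6, Z14, Z2} — every corridor.
No single camera mount contains all 6 corridors, so 2 is optimal.

2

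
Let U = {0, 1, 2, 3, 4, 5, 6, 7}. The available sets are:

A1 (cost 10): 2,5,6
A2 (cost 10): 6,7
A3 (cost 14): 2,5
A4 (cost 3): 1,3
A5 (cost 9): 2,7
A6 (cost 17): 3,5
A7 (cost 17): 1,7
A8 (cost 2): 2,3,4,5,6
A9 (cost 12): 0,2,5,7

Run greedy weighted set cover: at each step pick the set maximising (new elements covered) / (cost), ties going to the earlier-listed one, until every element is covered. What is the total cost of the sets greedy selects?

17

Pick 1: A8 adds 5 new (2, 3, 4, 5, 6) at cost 2 (ratio 5/2).
Pick 2: A4 adds 1 new (1) at cost 3 (ratio 1/3).
Pick 3: A9 adds 2 new (0, 7) at cost 12 (ratio 2/12).
Greedy total cost: 2 + 3 + 12 = 17.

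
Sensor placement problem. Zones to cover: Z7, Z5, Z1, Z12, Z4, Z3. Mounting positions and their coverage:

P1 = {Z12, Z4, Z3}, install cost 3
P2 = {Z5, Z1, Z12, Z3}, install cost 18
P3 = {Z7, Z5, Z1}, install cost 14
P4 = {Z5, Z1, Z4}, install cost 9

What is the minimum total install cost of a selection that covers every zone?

17

P1, P3 cover every zone at install cost 3 + 14 = 17.
Any cover uses at least 2 sensor positions; among all covering selections none totals below 17.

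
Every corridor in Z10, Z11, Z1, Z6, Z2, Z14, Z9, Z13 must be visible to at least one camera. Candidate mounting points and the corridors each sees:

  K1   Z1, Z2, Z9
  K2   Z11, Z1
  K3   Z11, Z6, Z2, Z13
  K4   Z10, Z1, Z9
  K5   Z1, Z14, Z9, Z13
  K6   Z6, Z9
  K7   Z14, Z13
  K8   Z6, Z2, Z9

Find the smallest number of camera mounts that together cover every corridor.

3

K3, K4, K5 together cover {Z10, Z11, Z1, Z6, Z2, Z14, Z9, Z13} — every corridor.
No 2 of the 8 camera mounts cover everything (all 28 pairs fall short), so 3 is minimum.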